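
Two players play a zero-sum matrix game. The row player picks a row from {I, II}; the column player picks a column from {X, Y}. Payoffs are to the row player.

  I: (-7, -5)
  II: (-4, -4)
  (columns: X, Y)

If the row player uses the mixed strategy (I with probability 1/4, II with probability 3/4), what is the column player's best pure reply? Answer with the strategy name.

X

If the column player plays X, the row player's expected payoff is (1/4)·(-7) + (3/4)·(-4) = -19/4.
If the column player plays Y, the row player's expected payoff is (1/4)·(-5) + (3/4)·(-4) = -17/4.
The column player minimizes the row player's payoff; the smallest is -19/4, so the best response is X.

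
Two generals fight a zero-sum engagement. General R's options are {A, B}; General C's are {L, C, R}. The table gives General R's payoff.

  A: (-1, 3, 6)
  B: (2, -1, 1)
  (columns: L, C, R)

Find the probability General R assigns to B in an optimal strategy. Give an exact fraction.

Row minima: A → -1, B → -1; maximin = -1.
Column maxima: L → 2, C → 3, R → 6; minimax = 2.
-1 ≠ 2, so there is no saddle point; optimal play is mixed.
R is strictly dominated by C (it gives General R strictly more in every row), so General C never plays it.
On the remaining 2×2 (A, B vs L, C):
Let General R play A with probability p. Expected payoff against L: (-1)p + 2(1−p) = −3p + 2; against C: 3p + (-1)(1−p) = 4p − 1.
Setting these equal: −3p + 2 = 4p − 1 ⇒ −7p = -3 ⇒ p = 3/7, and the value is (-3)·(3/7) + 2 = 5/7.
For General C: with q = P(L), equating A's and B's payoffs gives −4q + 3 = 3q − 1 ⇒ q = 4/7.

4/7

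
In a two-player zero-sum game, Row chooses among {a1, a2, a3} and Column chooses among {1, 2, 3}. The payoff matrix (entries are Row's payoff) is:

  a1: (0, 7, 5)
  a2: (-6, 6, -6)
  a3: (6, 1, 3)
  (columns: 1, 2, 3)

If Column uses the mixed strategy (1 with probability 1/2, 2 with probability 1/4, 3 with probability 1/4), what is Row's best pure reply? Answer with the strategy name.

Expected payoff of a1: (1/2)·0 + (1/4)·7 + (1/4)·5 = 3.
Expected payoff of a2: (1/2)·(-6) + (1/4)·6 + (1/4)·(-6) = -3.
Expected payoff of a3: (1/2)·6 + (1/4)·1 + (1/4)·3 = 4.
The largest is 4, so Row's best response is a3.

a3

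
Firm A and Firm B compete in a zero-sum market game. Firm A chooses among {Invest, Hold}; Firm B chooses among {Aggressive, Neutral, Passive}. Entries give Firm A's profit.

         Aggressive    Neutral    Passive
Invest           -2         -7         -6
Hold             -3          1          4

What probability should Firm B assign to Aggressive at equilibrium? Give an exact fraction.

8/9

Row minima: Invest → -7, Hold → -3; maximin = -3.
Column maxima: Aggressive → -2, Neutral → 1, Passive → 4; minimax = -2.
-3 ≠ -2, so there is no saddle point; optimal play is mixed.
Passive is strictly dominated by Neutral (it gives Firm A strictly more in every row), so Firm B never plays it.
On the remaining 2×2 (Invest, Hold vs Aggressive, Neutral):
Let Firm A play Invest with probability p. Expected payoff against Aggressive: (-2)p + (-3)(1−p) = p − 3; against Neutral: (-7)p + 1(1−p) = −8p + 1.
Setting these equal: p − 3 = −8p + 1 ⇒ 9p = 4 ⇒ p = 4/9, and the value is (1)·(4/9) − 3 = -23/9.
For Firm B: with q = P(Aggressive), equating Invest's and Hold's payoffs gives 5q − 7 = −4q + 1 ⇒ q = 8/9.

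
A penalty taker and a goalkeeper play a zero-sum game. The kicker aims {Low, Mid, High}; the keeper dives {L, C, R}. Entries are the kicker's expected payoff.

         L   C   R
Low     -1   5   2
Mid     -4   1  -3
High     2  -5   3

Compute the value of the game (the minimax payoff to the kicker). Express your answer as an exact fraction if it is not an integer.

5/13

Row minima: Low → -1, Mid → -4, High → -5; maximin = -1.
Column maxima: L → 2, C → 5, R → 3; minimax = 2.
-1 ≠ 2, so there is no saddle point; optimal play is mixed.
Mid is strictly dominated by Low, so the kicker never plays it.
R is strictly dominated by L (it gives the kicker strictly more in every row), so the keeper never plays it.
On the remaining 2×2 (Low, High vs L, C):
Let the kicker play Low with probability p. Expected payoff against L: (-1)p + 2(1−p) = −3p + 2; against C: 5p + (-5)(1−p) = 10p − 5.
Setting these equal: −3p + 2 = 10p − 5 ⇒ −13p = -7 ⇒ p = 7/13, and the value is (-3)·(7/13) + 2 = 5/13.
For the keeper: with q = P(L), equating Low's and High's payoffs gives −6q + 5 = 7q − 5 ⇒ q = 10/13.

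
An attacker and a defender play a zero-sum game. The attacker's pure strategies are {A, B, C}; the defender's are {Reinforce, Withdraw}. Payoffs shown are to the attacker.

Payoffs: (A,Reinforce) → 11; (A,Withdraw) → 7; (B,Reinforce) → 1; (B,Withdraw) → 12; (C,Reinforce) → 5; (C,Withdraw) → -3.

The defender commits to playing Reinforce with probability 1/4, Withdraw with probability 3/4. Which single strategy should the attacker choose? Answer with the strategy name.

Expected payoff of A: (1/4)·11 + (3/4)·7 = 8.
Expected payoff of B: (1/4)·1 + (3/4)·12 = 37/4.
Expected payoff of C: (1/4)·5 + (3/4)·(-3) = -1.
The largest is 37/4, so the attacker's best response is B.

B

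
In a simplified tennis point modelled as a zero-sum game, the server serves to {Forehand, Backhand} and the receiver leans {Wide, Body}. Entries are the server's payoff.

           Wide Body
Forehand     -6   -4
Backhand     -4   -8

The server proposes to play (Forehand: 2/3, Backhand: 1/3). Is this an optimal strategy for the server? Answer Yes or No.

Against Wide this mix gives (2/3)·(-6) + (1/3)·(-4) = -16/3.
Against Body this mix gives (2/3)·(-4) + (1/3)·(-8) = -16/3.
All of the receiver's active replies (Wide, Body) yield -16/3, and no column does worse for the server. The mix makes the receiver indifferent and guarantees -16/3, so it is optimal.

Yes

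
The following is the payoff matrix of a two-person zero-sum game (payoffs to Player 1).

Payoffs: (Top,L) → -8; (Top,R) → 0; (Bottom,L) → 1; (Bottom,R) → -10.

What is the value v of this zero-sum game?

Row minima: Top → -8, Bottom → -10; maximin = -8.
Column maxima: L → 1, R → 0; minimax = 0.
-8 ≠ 0, so there is no saddle point; optimal play is mixed.
Let Player 1 play Top with probability p. Expected payoff against L: (-8)p + 1(1−p) = −9p + 1; against R: 0p + (-10)(1−p) = 10p − 10.
Setting these equal: −9p + 1 = 10p − 10 ⇒ −19p = -11 ⇒ p = 11/19, and the value is (-9)·(11/19) + 1 = -80/19.
For Player 2: with q = P(L), equating Top's and Bottom's payoffs gives −8q = 11q − 10 ⇒ q = 10/19.

-80/19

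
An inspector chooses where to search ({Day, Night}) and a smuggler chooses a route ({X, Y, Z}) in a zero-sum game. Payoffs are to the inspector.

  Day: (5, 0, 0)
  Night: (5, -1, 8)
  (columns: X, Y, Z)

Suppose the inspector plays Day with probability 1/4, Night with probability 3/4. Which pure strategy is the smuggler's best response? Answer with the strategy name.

If the smuggler plays X, the inspector's expected payoff is (1/4)·5 + (3/4)·5 = 5.
If the smuggler plays Y, the inspector's expected payoff is (1/4)·0 + (3/4)·(-1) = -3/4.
If the smuggler plays Z, the inspector's expected payoff is (1/4)·0 + (3/4)·8 = 6.
The smuggler minimizes the inspector's payoff; the smallest is -3/4, so the best response is Y.

Y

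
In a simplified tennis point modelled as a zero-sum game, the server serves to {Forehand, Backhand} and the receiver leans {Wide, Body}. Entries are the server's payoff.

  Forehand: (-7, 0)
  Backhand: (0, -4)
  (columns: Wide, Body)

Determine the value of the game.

Row minima: Forehand → -7, Backhand → -4; maximin = -4.
Column maxima: Wide → 0, Body → 0; minimax = 0.
-4 ≠ 0, so there is no saddle point; optimal play is mixed.
Let the server play Forehand with probability p. Expected payoff against Wide: (-7)p + 0(1−p) = −7p; against Body: 0p + (-4)(1−p) = 4p − 4.
Setting these equal: −7p = 4p − 4 ⇒ −11p = -4 ⇒ p = 4/11, and the value is (-7)·(4/11) = -28/11.
For the receiver: with q = P(Wide), equating Forehand's and Backhand's payoffs gives −7q = 4q − 4 ⇒ q = 4/11.

-28/11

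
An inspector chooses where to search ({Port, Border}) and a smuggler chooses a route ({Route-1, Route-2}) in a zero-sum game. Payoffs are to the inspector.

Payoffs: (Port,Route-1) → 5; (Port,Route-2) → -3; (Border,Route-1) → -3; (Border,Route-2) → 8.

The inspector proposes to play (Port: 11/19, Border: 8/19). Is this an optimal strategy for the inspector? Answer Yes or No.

Yes

Against Route-1 this mix gives (11/19)·5 + (8/19)·(-3) = 31/19.
Against Route-2 this mix gives (11/19)·(-3) + (8/19)·8 = 31/19.
All of the smuggler's active replies (Route-1, Route-2) yield 31/19, and no column does worse for the inspector. The mix makes the smuggler indifferent and guarantees 31/19, so it is optimal.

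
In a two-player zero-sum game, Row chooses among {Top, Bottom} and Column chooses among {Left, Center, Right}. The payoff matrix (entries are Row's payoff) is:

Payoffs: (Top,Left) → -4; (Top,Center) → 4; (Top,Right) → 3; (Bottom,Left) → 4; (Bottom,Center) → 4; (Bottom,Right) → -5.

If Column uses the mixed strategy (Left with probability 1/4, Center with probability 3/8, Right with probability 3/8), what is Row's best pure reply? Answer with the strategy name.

Top

Expected payoff of Top: (1/4)·(-4) + (3/8)·4 + (3/8)·3 = 13/8.
Expected payoff of Bottom: (1/4)·4 + (3/8)·4 + (3/8)·(-5) = 5/8.
The largest is 13/8, so Row's best response is Top.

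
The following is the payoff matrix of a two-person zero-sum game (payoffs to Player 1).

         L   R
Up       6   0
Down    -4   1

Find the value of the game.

6/11

Row minima: Up → 0, Down → -4; maximin = 0.
Column maxima: L → 6, R → 1; minimax = 1.
0 ≠ 1, so there is no saddle point; optimal play is mixed.
Let Player 1 play Up with probability p. Expected payoff against L: 6p + (-4)(1−p) = 10p − 4; against R: 0p + 1(1−p) = −p + 1.
Setting these equal: 10p − 4 = −p + 1 ⇒ 11p = 5 ⇒ p = 5/11, and the value is (10)·(5/11) − 4 = 6/11.
For Player 2: with q = P(L), equating Up's and Down's payoffs gives 6q = −5q + 1 ⇒ q = 1/11.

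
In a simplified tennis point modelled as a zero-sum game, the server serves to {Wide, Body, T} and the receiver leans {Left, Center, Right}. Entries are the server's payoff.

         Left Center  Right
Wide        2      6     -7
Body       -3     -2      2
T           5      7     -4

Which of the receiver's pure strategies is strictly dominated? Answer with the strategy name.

Left holds the server's payoff strictly below Center in every row: 2 < 6, -3 < -2, 5 < 7.
So Center is strictly dominated for the receiver.

Center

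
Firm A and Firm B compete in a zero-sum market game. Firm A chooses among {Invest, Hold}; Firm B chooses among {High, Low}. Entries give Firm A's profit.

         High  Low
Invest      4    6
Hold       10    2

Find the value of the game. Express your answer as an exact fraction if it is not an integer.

26/5

Row minima: Invest → 4, Hold → 2; maximin = 4.
Column maxima: High → 10, Low → 6; minimax = 6.
4 ≠ 6, so there is no saddle point; optimal play is mixed.
Let Firm A play Invest with probability p. Expected payoff against High: 4p + 10(1−p) = −6p + 10; against Low: 6p + 2(1−p) = 4p + 2.
Setting these equal: −6p + 10 = 4p + 2 ⇒ −10p = -8 ⇒ p = 4/5, and the value is (-6)·(4/5) + 10 = 26/5.
For Firm B: with q = P(High), equating Invest's and Hold's payoffs gives −2q + 6 = 8q + 2 ⇒ q = 2/5.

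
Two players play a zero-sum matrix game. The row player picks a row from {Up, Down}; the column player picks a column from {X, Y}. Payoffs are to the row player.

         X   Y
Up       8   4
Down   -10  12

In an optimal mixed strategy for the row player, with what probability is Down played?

2/13

Row minima: Up → 4, Down → -10; maximin = 4.
Column maxima: X → 8, Y → 12; minimax = 8.
4 ≠ 8, so there is no saddle point; optimal play is mixed.
Let the row player play Up with probability p. Expected payoff against X: 8p + (-10)(1−p) = 18p − 10; against Y: 4p + 12(1−p) = −8p + 12.
Setting these equal: 18p − 10 = −8p + 12 ⇒ 26p = 22 ⇒ p = 11/13, and the value is (18)·(11/13) − 10 = 68/13.
For the column player: with q = P(X), equating Up's and Down's payoffs gives 4q + 4 = −22q + 12 ⇒ q = 4/13.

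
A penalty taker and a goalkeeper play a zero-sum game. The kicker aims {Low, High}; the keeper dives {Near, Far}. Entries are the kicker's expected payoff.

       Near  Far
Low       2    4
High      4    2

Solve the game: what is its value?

Row minima: Low → 2, High → 2; maximin = 2.
Column maxima: Near → 4, Far → 4; minimax = 4.
2 ≠ 4, so there is no saddle point; optimal play is mixed.
Let the kicker play Low with probability p. Expected payoff against Near: 2p + 4(1−p) = −2p + 4; against Far: 4p + 2(1−p) = 2p + 2.
Setting these equal: −2p + 4 = 2p + 2 ⇒ −4p = -2 ⇒ p = 1/2, and the value is (-2)·(1/2) + 4 = 3.
For the keeper: with q = P(Near), equating Low's and High's payoffs gives −2q + 4 = 2q + 2 ⇒ q = 1/2.

3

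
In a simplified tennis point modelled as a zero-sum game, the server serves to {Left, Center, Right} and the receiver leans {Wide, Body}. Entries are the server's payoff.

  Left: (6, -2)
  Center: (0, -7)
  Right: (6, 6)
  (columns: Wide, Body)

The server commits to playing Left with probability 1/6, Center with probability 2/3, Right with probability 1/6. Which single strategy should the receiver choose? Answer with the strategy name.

If the receiver plays Wide, the server's expected payoff is (1/6)·6 + (2/3)·0 + (1/6)·6 = 2.
If the receiver plays Body, the server's expected payoff is (1/6)·(-2) + (2/3)·(-7) + (1/6)·6 = -4.
The receiver minimizes the server's payoff; the smallest is -4, so the best response is Body.

Body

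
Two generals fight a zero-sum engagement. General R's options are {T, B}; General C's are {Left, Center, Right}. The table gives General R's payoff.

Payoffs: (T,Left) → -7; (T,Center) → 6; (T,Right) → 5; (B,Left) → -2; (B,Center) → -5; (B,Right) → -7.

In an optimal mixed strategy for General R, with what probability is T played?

Row minima: T → -7, B → -7; maximin = -7.
Column maxima: Left → -2, Center → 6, Right → 5; minimax = -2.
-7 ≠ -2, so there is no saddle point; optimal play is mixed.
Center is strictly dominated by Right (it gives General R strictly more in every row), so General C never plays it.
On the remaining 2×2 (T, B vs Left, Right):
Let General R play T with probability p. Expected payoff against Left: (-7)p + (-2)(1−p) = −5p − 2; against Right: 5p + (-7)(1−p) = 12p − 7.
Setting these equal: −5p − 2 = 12p − 7 ⇒ −17p = -5 ⇒ p = 5/17, and the value is (-5)·(5/17) − 2 = -59/17.
For General C: with q = P(Left), equating T's and B's payoffs gives −12q + 5 = 5q − 7 ⇒ q = 12/17.

5/17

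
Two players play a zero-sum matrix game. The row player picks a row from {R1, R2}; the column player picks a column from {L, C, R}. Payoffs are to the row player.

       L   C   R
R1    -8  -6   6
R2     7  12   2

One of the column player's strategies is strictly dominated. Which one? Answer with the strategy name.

L holds the row player's payoff strictly below C in every row: -8 < -6, 7 < 12.
So C is strictly dominated for the column player.

C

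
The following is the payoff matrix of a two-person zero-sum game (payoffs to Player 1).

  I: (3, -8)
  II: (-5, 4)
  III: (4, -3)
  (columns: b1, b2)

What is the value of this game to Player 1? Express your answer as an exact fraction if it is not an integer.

1/16

Row minima: I → -8, II → -5, III → -3; maximin = -3.
Column maxima: b1 → 4, b2 → 4; minimax = 4.
-3 ≠ 4, so there is no saddle point; optimal play is mixed.
I is strictly dominated by III, so Player 1 never plays it.
On the remaining 2×2 (II, III vs b1, b2):
Let Player 1 play II with probability p. Expected payoff against b1: (-5)p + 4(1−p) = −9p + 4; against b2: 4p + (-3)(1−p) = 7p − 3.
Setting these equal: −9p + 4 = 7p − 3 ⇒ −16p = -7 ⇒ p = 7/16, and the value is (-9)·(7/16) + 4 = 1/16.
For Player 2: with q = P(b1), equating II's and III's payoffs gives −9q + 4 = 7q − 3 ⇒ q = 7/16.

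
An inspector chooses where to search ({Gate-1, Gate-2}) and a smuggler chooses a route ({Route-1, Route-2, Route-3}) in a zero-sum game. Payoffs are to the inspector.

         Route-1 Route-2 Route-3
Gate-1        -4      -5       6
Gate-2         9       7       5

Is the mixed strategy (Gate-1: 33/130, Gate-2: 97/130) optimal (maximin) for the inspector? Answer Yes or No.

No

Against Route-1 this mix gives (33/130)·(-4) + (97/130)·9 = 57/10.
Against Route-2 this mix gives (33/130)·(-5) + (97/130)·7 = 257/65.
Against Route-3 this mix gives (33/130)·6 + (97/130)·5 = 683/130.
The smuggler will play Route-2, holding the inspector to 257/65. Shifting weight toward the row that does better against Route-2 would raise this floor (the equalizing mix achieves 67/13 against both Route-2 and Route-3), so the proposed strategy is not optimal.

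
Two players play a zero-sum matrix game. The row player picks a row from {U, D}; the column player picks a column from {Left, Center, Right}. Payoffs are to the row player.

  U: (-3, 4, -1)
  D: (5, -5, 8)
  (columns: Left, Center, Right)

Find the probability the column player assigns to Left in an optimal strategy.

9/17

Row minima: U → -3, D → -5; maximin = -3.
Column maxima: Left → 5, Center → 4, Right → 8; minimax = 4.
-3 ≠ 4, so there is no saddle point; optimal play is mixed.
Right is strictly dominated by Left (it gives the row player strictly more in every row), so the column player never plays it.
On the remaining 2×2 (U, D vs Left, Center):
Let the row player play U with probability p. Expected payoff against Left: (-3)p + 5(1−p) = −8p + 5; against Center: 4p + (-5)(1−p) = 9p − 5.
Setting these equal: −8p + 5 = 9p − 5 ⇒ −17p = -10 ⇒ p = 10/17, and the value is (-8)·(10/17) + 5 = 5/17.
For the column player: with q = P(Left), equating U's and D's payoffs gives −7q + 4 = 10q − 5 ⇒ q = 9/17.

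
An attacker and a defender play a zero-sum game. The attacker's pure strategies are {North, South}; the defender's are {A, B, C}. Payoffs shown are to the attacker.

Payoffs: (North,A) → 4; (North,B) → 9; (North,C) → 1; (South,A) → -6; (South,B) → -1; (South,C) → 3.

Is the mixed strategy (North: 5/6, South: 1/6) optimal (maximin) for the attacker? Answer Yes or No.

No

Against A this mix gives (5/6)·4 + (1/6)·(-6) = 7/3.
Against B this mix gives (5/6)·9 + (1/6)·(-1) = 22/3.
Against C this mix gives (5/6)·1 + (1/6)·3 = 4/3.
The defender will play C, holding the attacker to 4/3. Shifting weight toward the row that does better against C would raise this floor (the equalizing mix achieves 3/2 against both C and A), so the proposed strategy is not optimal.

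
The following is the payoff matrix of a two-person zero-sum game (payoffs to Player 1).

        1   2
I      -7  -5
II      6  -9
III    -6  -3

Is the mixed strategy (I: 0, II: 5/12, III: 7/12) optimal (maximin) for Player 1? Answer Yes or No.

Against 1 this mix gives (5/12)·6 + (7/12)·(-6) = -1.
Against 2 this mix gives (5/12)·(-9) + (7/12)·(-3) = -11/2.
Player 2 will play 2, holding Player 1 to -11/2. Shifting weight toward the row that does better against 2 would raise this floor (the equalizing mix achieves -4 against both 2 and 1), so the proposed strategy is not optimal.

No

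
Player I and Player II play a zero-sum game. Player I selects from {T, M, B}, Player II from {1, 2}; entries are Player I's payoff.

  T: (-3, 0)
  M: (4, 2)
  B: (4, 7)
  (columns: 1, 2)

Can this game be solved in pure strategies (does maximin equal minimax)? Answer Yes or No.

Row minima: T → -3, M → 2, B → 4; maximin = 4.
Column maxima: 1 → 4, 2 → 7; minimax = 4.
maximin = minimax = 4, so a saddle point exists.

Yes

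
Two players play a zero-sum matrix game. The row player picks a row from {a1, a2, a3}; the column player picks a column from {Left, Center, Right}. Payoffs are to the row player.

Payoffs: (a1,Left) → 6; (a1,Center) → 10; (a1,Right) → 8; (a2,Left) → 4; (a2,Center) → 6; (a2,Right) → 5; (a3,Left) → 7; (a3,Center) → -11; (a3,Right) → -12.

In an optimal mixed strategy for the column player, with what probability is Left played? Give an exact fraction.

20/21

Row minima: a1 → 6, a2 → 4, a3 → -12; maximin = 6.
Column maxima: Left → 7, Center → 10, Right → 8; minimax = 7.
6 ≠ 7, so there is no saddle point; optimal play is mixed.
a2 is strictly dominated by a1, so the row player never plays it.
Center is strictly dominated by Right (it gives the row player strictly more in every row), so the column player never plays it.
On the remaining 2×2 (a1, a3 vs Left, Right):
Let the row player play a1 with probability p. Expected payoff against Left: 6p + 7(1−p) = −p + 7; against Right: 8p + (-12)(1−p) = 20p − 12.
Setting these equal: −p + 7 = 20p − 12 ⇒ −21p = -19 ⇒ p = 19/21, and the value is (-1)·(19/21) + 7 = 128/21.
For the column player: with q = P(Left), equating a1's and a3's payoffs gives −2q + 8 = 19q − 12 ⇒ q = 20/21.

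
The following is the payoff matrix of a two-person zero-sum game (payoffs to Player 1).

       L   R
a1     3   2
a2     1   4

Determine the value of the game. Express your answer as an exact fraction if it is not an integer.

Row minima: a1 → 2, a2 → 1; maximin = 2.
Column maxima: L → 3, R → 4; minimax = 3.
2 ≠ 3, so there is no saddle point; optimal play is mixed.
Let Player 1 play a1 with probability p. Expected payoff against L: 3p + 1(1−p) = 2p + 1; against R: 2p + 4(1−p) = −2p + 4.
Setting these equal: 2p + 1 = −2p + 4 ⇒ 4p = 3 ⇒ p = 3/4, and the value is (2)·(3/4) + 1 = 5/2.
For Player 2: with q = P(L), equating a1's and a2's payoffs gives q + 2 = −3q + 4 ⇒ q = 1/2.

5/2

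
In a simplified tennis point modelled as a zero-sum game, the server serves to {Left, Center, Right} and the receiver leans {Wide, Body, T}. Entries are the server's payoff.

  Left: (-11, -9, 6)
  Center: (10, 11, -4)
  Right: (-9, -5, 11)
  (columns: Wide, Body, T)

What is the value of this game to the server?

37/17

Row minima: Left → -11, Center → -4, Right → -9; maximin = -4.
Column maxima: Wide → 10, Body → 11, T → 11; minimax = 10.
-4 ≠ 10, so there is no saddle point; optimal play is mixed.
Left is strictly dominated by Right, so the server never plays it.
Body is strictly dominated by Wide (it gives the server strictly more in every row), so the receiver never plays it.
On the remaining 2×2 (Center, Right vs Wide, T):
Let the server play Center with probability p. Expected payoff against Wide: 10p + (-9)(1−p) = 19p − 9; against T: (-4)p + 11(1−p) = −15p + 11.
Setting these equal: 19p − 9 = −15p + 11 ⇒ 34p = 20 ⇒ p = 10/17, and the value is (19)·(10/17) − 9 = 37/17.
For the receiver: with q = P(Wide), equating Center's and Right's payoffs gives 14q − 4 = −20q + 11 ⇒ q = 15/34.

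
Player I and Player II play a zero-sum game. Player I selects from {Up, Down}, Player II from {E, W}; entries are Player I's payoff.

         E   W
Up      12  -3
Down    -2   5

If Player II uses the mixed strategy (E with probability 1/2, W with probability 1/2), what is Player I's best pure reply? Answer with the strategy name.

Up

Expected payoff of Up: (1/2)·12 + (1/2)·(-3) = 9/2.
Expected payoff of Down: (1/2)·(-2) + (1/2)·5 = 3/2.
The largest is 9/2, so Player I's best response is Up.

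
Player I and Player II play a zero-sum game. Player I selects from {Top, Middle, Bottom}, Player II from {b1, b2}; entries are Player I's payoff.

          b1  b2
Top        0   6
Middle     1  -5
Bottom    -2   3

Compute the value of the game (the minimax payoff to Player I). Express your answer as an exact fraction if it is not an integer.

Row minima: Top → 0, Middle → -5, Bottom → -2; maximin = 0.
Column maxima: b1 → 1, b2 → 6; minimax = 1.
0 ≠ 1, so there is no saddle point; optimal play is mixed.
Bottom is strictly dominated by Top, so Player I never plays it.
On the remaining 2×2 (Top, Middle vs b1, b2):
Let Player I play Top with probability p. Expected payoff against b1: 0p + 1(1−p) = −p + 1; against b2: 6p + (-5)(1−p) = 11p − 5.
Setting these equal: −p + 1 = 11p − 5 ⇒ −12p = -6 ⇒ p = 1/2, and the value is (-1)·(1/2) + 1 = 1/2.
For Player II: with q = P(b1), equating Top's and Middle's payoffs gives −6q + 6 = 6q − 5 ⇒ q = 11/12.

1/2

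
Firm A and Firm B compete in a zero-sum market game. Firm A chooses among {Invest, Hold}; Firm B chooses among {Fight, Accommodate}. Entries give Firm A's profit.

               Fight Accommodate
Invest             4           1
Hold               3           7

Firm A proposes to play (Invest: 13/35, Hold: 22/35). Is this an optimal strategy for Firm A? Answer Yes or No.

Against Fight this mix gives (13/35)·4 + (22/35)·3 = 118/35.
Against Accommodate this mix gives (13/35)·1 + (22/35)·7 = 167/35.
Firm B will play Fight, holding Firm A to 118/35. Shifting weight toward the row that does better against Fight would raise this floor (the equalizing mix achieves 25/7 against both Fight and Accommodate), so the proposed strategy is not optimal.

No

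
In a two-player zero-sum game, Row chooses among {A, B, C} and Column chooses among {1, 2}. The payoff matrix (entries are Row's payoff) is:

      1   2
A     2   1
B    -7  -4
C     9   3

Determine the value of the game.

Row minima: A → 1, B → -7, C → 3; maximin = 3.
Column maxima: 1 → 9, 2 → 3; minimax = 3.
Since maximin = minimax = 3, there is a saddle point and the value is 3.

3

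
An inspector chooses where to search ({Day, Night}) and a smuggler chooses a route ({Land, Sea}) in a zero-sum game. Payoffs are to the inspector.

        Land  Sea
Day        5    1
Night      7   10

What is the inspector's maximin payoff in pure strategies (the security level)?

Row minima: Day → 1, Night → 7.
The best of these is 7.

7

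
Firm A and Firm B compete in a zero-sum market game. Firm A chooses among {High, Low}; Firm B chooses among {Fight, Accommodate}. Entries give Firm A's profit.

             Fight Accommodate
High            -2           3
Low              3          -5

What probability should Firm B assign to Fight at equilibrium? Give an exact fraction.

Row minima: High → -2, Low → -5; maximin = -2.
Column maxima: Fight → 3, Accommodate → 3; minimax = 3.
-2 ≠ 3, so there is no saddle point; optimal play is mixed.
Let Firm A play High with probability p. Expected payoff against Fight: (-2)p + 3(1−p) = −5p + 3; against Accommodate: 3p + (-5)(1−p) = 8p − 5.
Setting these equal: −5p + 3 = 8p − 5 ⇒ −13p = -8 ⇒ p = 8/13, and the value is (-5)·(8/13) + 3 = -1/13.
For Firm B: with q = P(Fight), equating High's and Low's payoffs gives −5q + 3 = 8q − 5 ⇒ q = 8/13.

8/13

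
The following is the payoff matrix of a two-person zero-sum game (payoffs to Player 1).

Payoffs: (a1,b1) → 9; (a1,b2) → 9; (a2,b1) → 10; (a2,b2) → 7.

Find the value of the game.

9

Row minima: a1 → 9, a2 → 7; maximin = 9.
Column maxima: b1 → 10, b2 → 9; minimax = 9.
Since maximin = minimax = 9, there is a saddle point and the value is 9.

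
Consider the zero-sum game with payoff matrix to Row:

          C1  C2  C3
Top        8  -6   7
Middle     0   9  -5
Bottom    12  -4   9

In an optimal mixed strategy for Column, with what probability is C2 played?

Row minima: Top → -6, Middle → -5, Bottom → -4; maximin = -4.
Column maxima: C1 → 12, C2 → 9, C3 → 9; minimax = 9.
-4 ≠ 9, so there is no saddle point; optimal play is mixed.
Top is strictly dominated by Bottom, so Row never plays it.
C1 is strictly dominated by C3 (it gives Row strictly more in every row), so Column never plays it.
On the remaining 2×2 (Middle, Bottom vs C2, C3):
Let Row play Middle with probability p. Expected payoff against C2: 9p + (-4)(1−p) = 13p − 4; against C3: (-5)p + 9(1−p) = −14p + 9.
Setting these equal: 13p − 4 = −14p + 9 ⇒ 27p = 13 ⇒ p = 13/27, and the value is (13)·(13/27) − 4 = 61/27.
For Column: with q = P(C2), equating Middle's and Bottom's payoffs gives 14q − 5 = −13q + 9 ⇒ q = 14/27.

14/27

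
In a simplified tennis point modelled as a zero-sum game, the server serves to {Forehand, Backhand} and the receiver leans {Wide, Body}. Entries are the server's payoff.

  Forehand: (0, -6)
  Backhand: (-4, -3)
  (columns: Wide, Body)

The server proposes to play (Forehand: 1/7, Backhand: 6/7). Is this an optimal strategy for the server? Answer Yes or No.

Yes

Against Wide this mix gives (1/7)·0 + (6/7)·(-4) = -24/7.
Against Body this mix gives (1/7)·(-6) + (6/7)·(-3) = -24/7.
All of the receiver's active replies (Wide, Body) yield -24/7, and no column does worse for the server. The mix makes the receiver indifferent and guarantees -24/7, so it is optimal.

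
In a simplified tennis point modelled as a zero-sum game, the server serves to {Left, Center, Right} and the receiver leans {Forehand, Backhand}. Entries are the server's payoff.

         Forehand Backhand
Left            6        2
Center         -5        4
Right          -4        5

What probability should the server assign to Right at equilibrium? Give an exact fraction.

Row minima: Left → 2, Center → -5, Right → -4; maximin = 2.
Column maxima: Forehand → 6, Backhand → 5; minimax = 5.
2 ≠ 5, so there is no saddle point; optimal play is mixed.
Center is strictly dominated by Right, so the server never plays it.
On the remaining 2×2 (Left, Right vs Forehand, Backhand):
Let the server play Left with probability p. Expected payoff against Forehand: 6p + (-4)(1−p) = 10p − 4; against Backhand: 2p + 5(1−p) = −3p + 5.
Setting these equal: 10p − 4 = −3p + 5 ⇒ 13p = 9 ⇒ p = 9/13, and the value is (10)·(9/13) − 4 = 38/13.
For the receiver: with q = P(Forehand), equating Left's and Right's payoffs gives 4q + 2 = −9q + 5 ⇒ q = 3/13.

4/13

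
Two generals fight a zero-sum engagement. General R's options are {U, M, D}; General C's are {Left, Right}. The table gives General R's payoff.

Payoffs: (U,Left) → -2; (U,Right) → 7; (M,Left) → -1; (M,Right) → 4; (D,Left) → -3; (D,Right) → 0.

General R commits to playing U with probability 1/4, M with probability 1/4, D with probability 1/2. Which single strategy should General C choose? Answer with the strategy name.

Left

If General C plays Left, General R's expected payoff is (1/4)·(-2) + (1/4)·(-1) + (1/2)·(-3) = -9/4.
If General C plays Right, General R's expected payoff is (1/4)·7 + (1/4)·4 + (1/2)·0 = 11/4.
General C minimizes General R's payoff; the smallest is -9/4, so the best response is Left.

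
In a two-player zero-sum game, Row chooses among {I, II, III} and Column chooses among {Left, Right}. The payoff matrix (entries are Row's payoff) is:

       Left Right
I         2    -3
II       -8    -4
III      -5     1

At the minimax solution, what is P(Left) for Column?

4/11

Row minima: I → -3, II → -8, III → -5; maximin = -3.
Column maxima: Left → 2, Right → 1; minimax = 1.
-3 ≠ 1, so there is no saddle point; optimal play is mixed.
II is strictly dominated by I, so Row never plays it.
On the remaining 2×2 (I, III vs Left, Right):
Let Row play I with probability p. Expected payoff against Left: 2p + (-5)(1−p) = 7p − 5; against Right: (-3)p + 1(1−p) = −4p + 1.
Setting these equal: 7p − 5 = −4p + 1 ⇒ 11p = 6 ⇒ p = 6/11, and the value is (7)·(6/11) − 5 = -13/11.
For Column: with q = P(Left), equating I's and III's payoffs gives 5q − 3 = −6q + 1 ⇒ q = 4/11.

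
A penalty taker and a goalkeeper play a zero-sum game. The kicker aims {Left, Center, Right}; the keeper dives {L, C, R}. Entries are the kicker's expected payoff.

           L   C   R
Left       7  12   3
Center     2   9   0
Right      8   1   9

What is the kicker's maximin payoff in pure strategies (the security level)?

3

Row minima: Left → 3, Center → 0, Right → 1.
The best of these is 3.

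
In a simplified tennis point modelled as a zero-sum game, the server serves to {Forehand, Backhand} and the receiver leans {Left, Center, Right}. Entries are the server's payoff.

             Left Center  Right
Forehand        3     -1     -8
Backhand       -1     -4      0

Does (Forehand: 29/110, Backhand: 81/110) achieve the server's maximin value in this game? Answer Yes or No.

No

Against Left this mix gives (29/110)·3 + (81/110)·(-1) = 3/55.
Against Center this mix gives (29/110)·(-1) + (81/110)·(-4) = -353/110.
Against Right this mix gives (29/110)·(-8) + (81/110)·0 = -116/55.
The receiver will play Center, holding the server to -353/110. Shifting weight toward the row that does better against Center would raise this floor (the equalizing mix achieves -32/11 against both Center and Right), so the proposed strategy is not optimal.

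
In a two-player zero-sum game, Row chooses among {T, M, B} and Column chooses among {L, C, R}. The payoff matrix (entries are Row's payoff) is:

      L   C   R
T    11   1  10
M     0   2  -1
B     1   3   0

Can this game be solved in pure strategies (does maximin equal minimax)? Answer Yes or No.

Row minima: T → 1, M → -1, B → 0; maximin = 1.
Column maxima: L → 11, C → 3, R → 10; minimax = 3.
1 ≠ 3, so no pure-strategy equilibrium exists.

No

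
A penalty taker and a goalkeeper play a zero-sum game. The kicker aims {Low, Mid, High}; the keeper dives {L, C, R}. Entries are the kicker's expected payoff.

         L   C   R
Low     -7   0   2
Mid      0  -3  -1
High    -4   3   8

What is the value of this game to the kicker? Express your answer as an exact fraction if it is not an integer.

-6/5

Row minima: Low → -7, Mid → -3, High → -4; maximin = -3.
Column maxima: L → 0, C → 3, R → 8; minimax = 0.
-3 ≠ 0, so there is no saddle point; optimal play is mixed.
Low is strictly dominated by High, so the kicker never plays it.
R is strictly dominated by C (it gives the kicker strictly more in every row), so the keeper never plays it.
On the remaining 2×2 (Mid, High vs L, C):
Let the kicker play Mid with probability p. Expected payoff against L: 0p + (-4)(1−p) = 4p − 4; against C: (-3)p + 3(1−p) = −6p + 3.
Setting these equal: 4p − 4 = −6p + 3 ⇒ 10p = 7 ⇒ p = 7/10, and the value is (4)·(7/10) − 4 = -6/5.
For the keeper: with q = P(L), equating Mid's and High's payoffs gives 3q − 3 = −7q + 3 ⇒ q = 3/5.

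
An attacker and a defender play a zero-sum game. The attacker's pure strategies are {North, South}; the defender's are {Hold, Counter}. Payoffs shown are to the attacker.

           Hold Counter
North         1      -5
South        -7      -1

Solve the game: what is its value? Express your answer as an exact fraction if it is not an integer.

Row minima: North → -5, South → -7; maximin = -5.
Column maxima: Hold → 1, Counter → -1; minimax = -1.
-5 ≠ -1, so there is no saddle point; optimal play is mixed.
Let the attacker play North with probability p. Expected payoff against Hold: 1p + (-7)(1−p) = 8p − 7; against Counter: (-5)p + (-1)(1−p) = −4p − 1.
Setting these equal: 8p − 7 = −4p − 1 ⇒ 12p = 6 ⇒ p = 1/2, and the value is (8)·(1/2) − 7 = -3.
For the defender: with q = P(Hold), equating North's and South's payoffs gives 6q − 5 = −6q − 1 ⇒ q = 1/3.

-3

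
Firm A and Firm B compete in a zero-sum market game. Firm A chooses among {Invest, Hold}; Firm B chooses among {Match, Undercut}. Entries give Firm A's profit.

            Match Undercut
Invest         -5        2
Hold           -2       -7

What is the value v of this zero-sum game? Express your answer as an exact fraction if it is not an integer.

Row minima: Invest → -5, Hold → -7; maximin = -5.
Column maxima: Match → -2, Undercut → 2; minimax = -2.
-5 ≠ -2, so there is no saddle point; optimal play is mixed.
Let Firm A play Invest with probability p. Expected payoff against Match: (-5)p + (-2)(1−p) = −3p − 2; against Undercut: 2p + (-7)(1−p) = 9p − 7.
Setting these equal: −3p − 2 = 9p − 7 ⇒ −12p = -5 ⇒ p = 5/12, and the value is (-3)·(5/12) − 2 = -13/4.
For Firm B: with q = P(Match), equating Invest's and Hold's payoffs gives −7q + 2 = 5q − 7 ⇒ q = 3/4.

-13/4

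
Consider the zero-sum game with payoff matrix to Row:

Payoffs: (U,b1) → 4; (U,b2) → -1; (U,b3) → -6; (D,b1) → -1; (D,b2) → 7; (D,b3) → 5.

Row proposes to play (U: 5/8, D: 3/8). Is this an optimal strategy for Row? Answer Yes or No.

Against b1 this mix gives (5/8)·4 + (3/8)·(-1) = 17/8.
Against b2 this mix gives (5/8)·(-1) + (3/8)·7 = 2.
Against b3 this mix gives (5/8)·(-6) + (3/8)·5 = -15/8.
Column will play b3, holding Row to -15/8. Shifting weight toward the row that does better against b3 would raise this floor (the equalizing mix achieves 7/8 against both b3 and b1), so the proposed strategy is not optimal.

No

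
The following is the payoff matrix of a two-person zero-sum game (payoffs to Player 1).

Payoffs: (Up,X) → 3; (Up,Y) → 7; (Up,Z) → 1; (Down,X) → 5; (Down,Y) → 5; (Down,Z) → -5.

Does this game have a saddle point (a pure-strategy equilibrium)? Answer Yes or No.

Yes

Row minima: Up → 1, Down → -5; maximin = 1.
Column maxima: X → 5, Y → 7, Z → 1; minimax = 1.
maximin = minimax = 1, so a saddle point exists.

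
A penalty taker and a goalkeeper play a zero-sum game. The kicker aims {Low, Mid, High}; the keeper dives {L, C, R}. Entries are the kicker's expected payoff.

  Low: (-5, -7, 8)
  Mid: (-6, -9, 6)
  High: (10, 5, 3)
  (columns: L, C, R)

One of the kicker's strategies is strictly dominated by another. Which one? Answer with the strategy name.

Low gives a strictly higher payoff than Mid against every column: -5 > -6, -7 > -9, 8 > 6.
So Mid is strictly dominated and the kicker never plays it.

Mid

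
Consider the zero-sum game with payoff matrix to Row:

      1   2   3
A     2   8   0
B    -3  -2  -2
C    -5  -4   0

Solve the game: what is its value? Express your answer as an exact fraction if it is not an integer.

Row minima: A → 0, B → -3, C → -5; maximin = 0.
Column maxima: 1 → 2, 2 → 8, 3 → 0; minimax = 0.
Since maximin = minimax = 0, there is a saddle point and the value is 0.

0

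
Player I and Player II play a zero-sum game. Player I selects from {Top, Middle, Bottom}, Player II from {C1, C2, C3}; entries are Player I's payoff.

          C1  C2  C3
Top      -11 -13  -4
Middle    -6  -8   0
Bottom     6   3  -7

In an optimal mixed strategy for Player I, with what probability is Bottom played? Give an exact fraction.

Row minima: Top → -13, Middle → -8, Bottom → -7; maximin = -7.
Column maxima: C1 → 6, C2 → 3, C3 → 0; minimax = 0.
-7 ≠ 0, so there is no saddle point; optimal play is mixed.
Top is strictly dominated by Middle, so Player I never plays it.
C1 is strictly dominated by C2 (it gives Player I strictly more in every row), so Player II never plays it.
On the remaining 2×2 (Middle, Bottom vs C2, C3):
Let Player I play Middle with probability p. Expected payoff against C2: (-8)p + 3(1−p) = −11p + 3; against C3: 0p + (-7)(1−p) = 7p − 7.
Setting these equal: −11p + 3 = 7p − 7 ⇒ −18p = -10 ⇒ p = 5/9, and the value is (-11)·(5/9) + 3 = -28/9.
For Player II: with q = P(C2), equating Middle's and Bottom's payoffs gives −8q = 10q − 7 ⇒ q = 7/18.

4/9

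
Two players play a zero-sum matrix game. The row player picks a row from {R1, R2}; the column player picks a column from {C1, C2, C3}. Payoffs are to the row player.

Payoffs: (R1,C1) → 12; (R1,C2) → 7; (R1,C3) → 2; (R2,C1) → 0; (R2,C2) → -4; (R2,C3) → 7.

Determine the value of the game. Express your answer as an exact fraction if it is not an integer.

57/16

Row minima: R1 → 2, R2 → -4; maximin = 2.
Column maxima: C1 → 12, C2 → 7, C3 → 7; minimax = 7.
2 ≠ 7, so there is no saddle point; optimal play is mixed.
C1 is strictly dominated by C2 (it gives the row player strictly more in every row), so the column player never plays it.
On the remaining 2×2 (R1, R2 vs C2, C3):
Let the row player play R1 with probability p. Expected payoff against C2: 7p + (-4)(1−p) = 11p − 4; against C3: 2p + 7(1−p) = −5p + 7.
Setting these equal: 11p − 4 = −5p + 7 ⇒ 16p = 11 ⇒ p = 11/16, and the value is (11)·(11/16) − 4 = 57/16.
For the column player: with q = P(C2), equating R1's and R2's payoffs gives 5q + 2 = −11q + 7 ⇒ q = 5/16.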